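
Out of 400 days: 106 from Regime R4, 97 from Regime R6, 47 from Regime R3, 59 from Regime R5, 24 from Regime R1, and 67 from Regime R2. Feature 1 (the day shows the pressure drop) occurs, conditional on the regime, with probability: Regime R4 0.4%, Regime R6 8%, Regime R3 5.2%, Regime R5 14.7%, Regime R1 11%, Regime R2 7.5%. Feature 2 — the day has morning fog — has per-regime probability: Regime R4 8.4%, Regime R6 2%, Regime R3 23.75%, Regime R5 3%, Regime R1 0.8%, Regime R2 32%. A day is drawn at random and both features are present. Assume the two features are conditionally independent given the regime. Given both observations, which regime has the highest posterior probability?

Regime R2

Unnormalized posteriors (prior × likelihood):
  Regime R4: 0.265 × 0.004 × 0.084 = 0.00008904
  Regime R6: 0.2425 × 0.08 × 0.02 = 0.000388
  Regime R3: 0.1175 × 0.052 × 0.2375 = 0.001451125
  Regime R5: 0.1475 × 0.147 × 0.03 = 0.000650475
  Regime R1: 0.06 × 0.11 × 0.008 = 0.0000528
  Regime R2: 0.1675 × 0.075 × 0.32 = 0.00402
Total = 0.00665144.
Largest term belongs to Regime R2, so Regime R2 is most probable.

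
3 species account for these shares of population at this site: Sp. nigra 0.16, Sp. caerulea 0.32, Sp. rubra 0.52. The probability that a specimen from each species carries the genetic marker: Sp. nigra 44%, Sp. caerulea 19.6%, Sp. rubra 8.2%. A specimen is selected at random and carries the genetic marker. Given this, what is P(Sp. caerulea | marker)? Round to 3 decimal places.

Compute prior × likelihood for every hypothesis:
  Sp. nigra: 0.16 × 0.44 = 0.0704
  Sp. caerulea: 0.32 × 0.196 = 0.06272
  Sp. rubra: 0.52 × 0.082 = 0.04264
Total = 0.17576.
P(Sp. caerulea | evidence) = 0.06272 / 0.17576 ≈ 0.357.

0.357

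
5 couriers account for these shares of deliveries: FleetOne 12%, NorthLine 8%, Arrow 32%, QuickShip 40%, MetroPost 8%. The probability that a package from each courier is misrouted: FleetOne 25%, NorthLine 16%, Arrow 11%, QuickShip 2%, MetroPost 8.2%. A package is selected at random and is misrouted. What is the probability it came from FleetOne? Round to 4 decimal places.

By Bayes' rule, posterior ∝ prior × likelihood:
  FleetOne: 0.12 × 0.25 = 0.03
  NorthLine: 0.08 × 0.16 = 0.0128
  Arrow: 0.32 × 0.11 = 0.0352
  QuickShip: 0.4 × 0.02 = 0.008
  MetroPost: 0.08 × 0.082 = 0.00656
Total = 0.09256.
P(FleetOne | evidence) = 0.03 / 0.09256 ≈ 0.3241.

0.3241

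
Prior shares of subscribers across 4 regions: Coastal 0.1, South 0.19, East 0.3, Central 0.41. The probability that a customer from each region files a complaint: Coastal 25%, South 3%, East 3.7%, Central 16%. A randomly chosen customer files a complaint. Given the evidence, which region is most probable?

Central

Compute prior × likelihood for every hypothesis:
  Coastal: 0.1 × 0.25 = 0.025
  South: 0.19 × 0.03 = 0.0057
  East: 0.3 × 0.037 = 0.0111
  Central: 0.41 × 0.16 = 0.0656
Sum = 0.1074.
Largest term belongs to Central, so Central is most probable.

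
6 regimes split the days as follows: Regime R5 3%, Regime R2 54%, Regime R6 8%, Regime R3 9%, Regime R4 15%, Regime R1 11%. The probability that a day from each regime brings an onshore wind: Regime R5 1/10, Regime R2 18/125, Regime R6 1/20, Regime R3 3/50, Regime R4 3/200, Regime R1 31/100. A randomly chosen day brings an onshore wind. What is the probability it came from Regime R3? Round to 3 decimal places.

0.043

Compute prior × likelihood for every hypothesis:
  Regime R5: 0.03 × 0.1 = 0.003
  Regime R2: 0.54 × 0.144 = 0.07776
  Regime R6: 0.08 × 0.05 = 0.004
  Regime R3: 0.09 × 0.06 = 0.0054
  Regime R4: 0.15 × 0.015 = 0.00225
  Regime R1: 0.11 × 0.31 = 0.0341
Total = 0.12651.
P(Regime R3 | evidence) = 0.0054 / 0.12651 ≈ 0.043.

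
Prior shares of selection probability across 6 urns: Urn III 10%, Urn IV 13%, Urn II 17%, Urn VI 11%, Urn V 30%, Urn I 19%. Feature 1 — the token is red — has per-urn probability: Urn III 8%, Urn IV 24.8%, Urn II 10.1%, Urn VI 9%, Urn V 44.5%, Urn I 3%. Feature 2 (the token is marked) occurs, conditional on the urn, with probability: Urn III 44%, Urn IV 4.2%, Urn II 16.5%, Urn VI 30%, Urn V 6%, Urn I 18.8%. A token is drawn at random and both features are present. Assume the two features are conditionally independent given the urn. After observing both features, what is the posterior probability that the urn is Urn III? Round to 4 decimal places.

Compute prior × likelihood for every hypothesis:
  Urn III: 0.1 × 0.08 × 0.44 = 0.00352
  Urn IV: 0.13 × 0.248 × 0.042 = 0.00135408
  Urn II: 0.17 × 0.101 × 0.165 = 0.00283305
  Urn VI: 0.11 × 0.09 × 0.3 = 0.00297
  Urn V: 0.3 × 0.445 × 0.06 = 0.00801
  Urn I: 0.19 × 0.03 × 0.188 = 0.0010716
Normalizing constant = 0.01975873.
P(Urn III | evidence) = 0.00352 / 0.01975873 ≈ 0.1781.

0.1781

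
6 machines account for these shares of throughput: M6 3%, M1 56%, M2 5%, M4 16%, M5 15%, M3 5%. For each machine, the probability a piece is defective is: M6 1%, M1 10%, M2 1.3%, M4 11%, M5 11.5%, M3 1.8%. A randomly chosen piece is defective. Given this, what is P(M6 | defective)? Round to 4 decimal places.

0.0032

Compute prior × likelihood for every hypothesis:
  M6: 0.03 × 0.01 = 0.0003
  M1: 0.56 × 0.1 = 0.056
  M2: 0.05 × 0.013 = 0.00065
  M4: 0.16 × 0.11 = 0.0176
  M5: 0.15 × 0.115 = 0.01725
  M3: 0.05 × 0.018 = 0.0009
Total = 0.0927.
P(M6 | evidence) = 0.0003 / 0.0927 ≈ 0.0032.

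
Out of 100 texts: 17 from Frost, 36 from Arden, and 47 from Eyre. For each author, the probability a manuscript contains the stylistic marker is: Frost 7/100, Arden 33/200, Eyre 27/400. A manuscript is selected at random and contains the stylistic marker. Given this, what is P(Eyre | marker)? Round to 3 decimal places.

By Bayes' rule, posterior ∝ prior × likelihood:
  Frost: 0.17 × 0.07 = 0.0119
  Arden: 0.36 × 0.165 = 0.0594
  Eyre: 0.47 × 0.0675 = 0.031725
Normalizing constant = 0.103025.
P(Eyre | evidence) = 0.031725 / 0.103025 ≈ 0.308.

0.308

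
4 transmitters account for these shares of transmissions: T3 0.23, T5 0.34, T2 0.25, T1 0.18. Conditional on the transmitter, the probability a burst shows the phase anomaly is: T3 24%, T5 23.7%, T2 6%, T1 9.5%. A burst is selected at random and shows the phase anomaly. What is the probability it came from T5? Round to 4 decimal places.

Unnormalized posteriors (prior × likelihood):
  T3: 0.23 × 0.24 = 0.0552
  T5: 0.34 × 0.237 = 0.08058
  T2: 0.25 × 0.06 = 0.015
  T1: 0.18 × 0.095 = 0.0171
Sum = 0.16788.
P(T5 | evidence) = 0.08058 / 0.16788 ≈ 0.4800.

0.4800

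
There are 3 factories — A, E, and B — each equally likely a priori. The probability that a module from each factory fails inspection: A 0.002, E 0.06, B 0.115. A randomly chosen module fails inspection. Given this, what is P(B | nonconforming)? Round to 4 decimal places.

0.6497

With a uniform prior (1/3 each), posterior ∝ likelihood:
  A: 0.002
  E: 0.06
  B: 0.115
Total = 0.177.
P(B | evidence) = 0.115 / 0.177 ≈ 0.6497.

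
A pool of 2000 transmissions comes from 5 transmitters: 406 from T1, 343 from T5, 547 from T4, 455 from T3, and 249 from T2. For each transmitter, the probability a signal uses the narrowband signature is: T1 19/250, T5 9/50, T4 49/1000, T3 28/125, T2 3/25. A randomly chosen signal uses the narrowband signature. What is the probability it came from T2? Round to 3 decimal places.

0.119

Unnormalized posteriors (prior × likelihood):
  T1: 0.203 × 0.076 = 0.015428
  T5: 0.1715 × 0.18 = 0.03087
  T4: 0.2735 × 0.049 = 0.0134015
  T3: 0.2275 × 0.224 = 0.05096
  T2: 0.1245 × 0.12 = 0.01494
Sum = 0.1255995.
P(T2 | evidence) = 0.01494 / 0.1255995 ≈ 0.119.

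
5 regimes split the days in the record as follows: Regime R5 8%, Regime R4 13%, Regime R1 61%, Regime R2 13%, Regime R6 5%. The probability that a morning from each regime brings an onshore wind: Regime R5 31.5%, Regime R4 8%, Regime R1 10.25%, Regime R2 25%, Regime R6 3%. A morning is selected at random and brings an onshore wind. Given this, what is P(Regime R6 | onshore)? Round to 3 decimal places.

Unnormalized posteriors (prior × likelihood):
  Regime R5: 0.08 × 0.315 = 0.0252
  Regime R4: 0.13 × 0.08 = 0.0104
  Regime R1: 0.61 × 0.1025 = 0.062525
  Regime R2: 0.13 × 0.25 = 0.0325
  Regime R6: 0.05 × 0.03 = 0.0015
Sum = 0.132125.
P(Regime R6 | evidence) = 0.0015 / 0.132125 ≈ 0.011.

0.011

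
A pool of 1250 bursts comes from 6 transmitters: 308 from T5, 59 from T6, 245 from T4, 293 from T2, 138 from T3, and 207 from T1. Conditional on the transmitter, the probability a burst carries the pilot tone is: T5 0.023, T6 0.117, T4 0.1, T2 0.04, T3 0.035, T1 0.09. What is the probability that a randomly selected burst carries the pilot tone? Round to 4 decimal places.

0.0589

Unnormalized posteriors (prior × likelihood):
  T5: 0.2464 × 0.023 = 0.0056672
  T6: 0.0472 × 0.117 = 0.0055224
  T4: 0.196 × 0.1 = 0.0196
  T2: 0.2344 × 0.04 = 0.009376
  T3: 0.1104 × 0.035 = 0.003864
  T1: 0.1656 × 0.09 = 0.014904
P(pilot) = 0.0056672 + 0.0055224 + 0.0196 + 0.009376 + 0.003864 + 0.014904 = 0.0589336 → 0.0589.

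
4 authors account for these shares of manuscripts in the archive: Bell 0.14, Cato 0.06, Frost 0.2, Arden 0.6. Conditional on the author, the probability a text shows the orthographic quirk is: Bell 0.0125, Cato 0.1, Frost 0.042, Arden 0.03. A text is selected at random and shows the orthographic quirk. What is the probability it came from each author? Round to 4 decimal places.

Bell 0.0512, Cato 0.1757, Frost 0.2460, Arden 0.5271

Compute prior × likelihood for every hypothesis:
  Bell: 0.14 × 0.0125 = 0.00175
  Cato: 0.06 × 0.1 = 0.006
  Frost: 0.2 × 0.042 = 0.0084
  Arden: 0.6 × 0.03 = 0.018
Sum = 0.03415.
P(Bell | quirk) = 0.00175/0.03415 ≈ 0.0512
P(Cato | quirk) = 0.006/0.03415 ≈ 0.1757
P(Frost | quirk) = 0.0084/0.03415 ≈ 0.2460
P(Arden | quirk) = 0.018/0.03415 ≈ 0.5271
(Check: 0.0512+0.1757+0.2460+0.5271 = 1.0000.)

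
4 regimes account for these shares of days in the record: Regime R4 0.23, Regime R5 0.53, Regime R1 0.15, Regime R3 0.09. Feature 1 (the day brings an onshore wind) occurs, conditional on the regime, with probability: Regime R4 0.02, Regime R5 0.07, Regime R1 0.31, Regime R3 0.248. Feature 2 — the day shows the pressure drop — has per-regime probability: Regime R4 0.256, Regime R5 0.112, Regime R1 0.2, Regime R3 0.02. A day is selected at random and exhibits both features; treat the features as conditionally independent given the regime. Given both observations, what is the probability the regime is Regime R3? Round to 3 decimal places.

Prior × likelihood for each hypothesis:
  Regime R4: 0.23 × 0.02 × 0.256 = 0.0011776
  Regime R5: 0.53 × 0.07 × 0.112 = 0.0041552
  Regime R1: 0.15 × 0.31 × 0.2 = 0.0093
  Regime R3: 0.09 × 0.248 × 0.02 = 0.0004464
Normalizing constant = 0.0150792.
P(Regime R3 | evidence) = 0.0004464 / 0.0150792 ≈ 0.030.

0.030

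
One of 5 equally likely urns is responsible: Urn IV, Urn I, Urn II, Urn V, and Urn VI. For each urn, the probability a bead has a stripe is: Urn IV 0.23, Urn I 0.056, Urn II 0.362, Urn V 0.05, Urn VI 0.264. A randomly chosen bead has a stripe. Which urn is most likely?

Since the prior is uniform, the posterior is proportional to the likelihood:
  Urn IV: 0.23
  Urn I: 0.056
  Urn II: 0.362
  Urn V: 0.05
  Urn VI: 0.264
Normalizing constant = 0.962.
Largest term belongs to Urn II, so Urn II is most probable.

Urn II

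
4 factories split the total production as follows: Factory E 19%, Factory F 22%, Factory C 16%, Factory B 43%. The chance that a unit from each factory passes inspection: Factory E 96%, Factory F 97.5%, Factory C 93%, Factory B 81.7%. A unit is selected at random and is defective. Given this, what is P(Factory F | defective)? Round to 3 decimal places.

Taking complements, P(defective | each) = Factory E 0.04, Factory F 0.025, Factory C 0.07, Factory B 0.183.
Compute prior × likelihood for every hypothesis:
  Factory E: 0.19 × 0.04 = 0.0076
  Factory F: 0.22 × 0.025 = 0.0055
  Factory C: 0.16 × 0.07 = 0.0112
  Factory B: 0.43 × 0.183 = 0.07869
Normalizing constant = 0.10299.
P(Factory F | evidence) = 0.0055 / 0.10299 ≈ 0.053.

0.053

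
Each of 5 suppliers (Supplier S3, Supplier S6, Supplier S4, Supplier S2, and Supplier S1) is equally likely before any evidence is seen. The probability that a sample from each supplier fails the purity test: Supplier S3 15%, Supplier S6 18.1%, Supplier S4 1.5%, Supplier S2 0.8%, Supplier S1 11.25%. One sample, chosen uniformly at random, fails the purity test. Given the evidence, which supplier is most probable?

Supplier S6

With a uniform prior (1/5 each), posterior ∝ likelihood:
  Supplier S3: 0.15
  Supplier S6: 0.181
  Supplier S4: 0.015
  Supplier S2: 0.008
  Supplier S1: 0.1125
Normalizing constant = 0.4665.
Largest term belongs to Supplier S6, so Supplier S6 is most probable.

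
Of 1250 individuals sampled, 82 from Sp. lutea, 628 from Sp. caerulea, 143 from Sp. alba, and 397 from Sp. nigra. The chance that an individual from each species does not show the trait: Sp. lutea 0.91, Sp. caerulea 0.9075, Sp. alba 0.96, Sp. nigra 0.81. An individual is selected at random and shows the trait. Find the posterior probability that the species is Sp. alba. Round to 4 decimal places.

0.0390

Taking complements, P(trait | each) = Sp. lutea 0.09, Sp. caerulea 0.0925, Sp. alba 0.04, Sp. nigra 0.19.
Prior × likelihood for each hypothesis:
  Sp. lutea: 0.0656 × 0.09 = 0.005904
  Sp. caerulea: 0.5024 × 0.0925 = 0.046472
  Sp. alba: 0.1144 × 0.04 = 0.004576
  Sp. nigra: 0.3176 × 0.19 = 0.060344
Normalizing constant = 0.117296.
P(Sp. alba | evidence) = 0.004576 / 0.117296 ≈ 0.0390.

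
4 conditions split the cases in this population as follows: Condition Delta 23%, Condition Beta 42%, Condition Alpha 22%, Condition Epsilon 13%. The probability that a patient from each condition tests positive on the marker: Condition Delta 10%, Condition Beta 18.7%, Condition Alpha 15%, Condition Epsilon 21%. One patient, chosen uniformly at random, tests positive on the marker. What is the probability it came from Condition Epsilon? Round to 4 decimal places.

0.1687

Prior × likelihood for each hypothesis:
  Condition Delta: 0.23 × 0.1 = 0.023
  Condition Beta: 0.42 × 0.187 = 0.07854
  Condition Alpha: 0.22 × 0.15 = 0.033
  Condition Epsilon: 0.13 × 0.21 = 0.0273
Normalizing constant = 0.16184.
P(Condition Epsilon | evidence) = 0.0273 / 0.16184 ≈ 0.1687.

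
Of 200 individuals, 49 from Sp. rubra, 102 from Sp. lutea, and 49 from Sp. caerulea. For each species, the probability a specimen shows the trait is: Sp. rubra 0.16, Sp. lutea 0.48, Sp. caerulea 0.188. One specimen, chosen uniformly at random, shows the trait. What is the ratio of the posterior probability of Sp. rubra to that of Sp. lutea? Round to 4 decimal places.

Unnormalized posteriors (prior × likelihood):
  Sp. rubra: 0.245 × 0.16 = 0.0392
  Sp. lutea: 0.51 × 0.48 = 0.2448
  Sp. caerulea: 0.245 × 0.188 = 0.04606
Sum = 0.33006.
The ratio is 0.0392 / 0.2448 (the normalizer cancels) = 0.1601.

0.1601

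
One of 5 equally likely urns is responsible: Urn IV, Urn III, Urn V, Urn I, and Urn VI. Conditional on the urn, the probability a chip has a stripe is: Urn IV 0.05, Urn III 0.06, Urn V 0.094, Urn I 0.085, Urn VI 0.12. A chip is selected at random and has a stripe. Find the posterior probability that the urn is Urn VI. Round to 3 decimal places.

Since the prior is uniform, the posterior is proportional to the likelihood:
  Urn IV: 0.05
  Urn III: 0.06
  Urn V: 0.094
  Urn I: 0.085
  Urn VI: 0.12
Sum = 0.409.
P(Urn VI | evidence) = 0.12 / 0.409 ≈ 0.293.

0.293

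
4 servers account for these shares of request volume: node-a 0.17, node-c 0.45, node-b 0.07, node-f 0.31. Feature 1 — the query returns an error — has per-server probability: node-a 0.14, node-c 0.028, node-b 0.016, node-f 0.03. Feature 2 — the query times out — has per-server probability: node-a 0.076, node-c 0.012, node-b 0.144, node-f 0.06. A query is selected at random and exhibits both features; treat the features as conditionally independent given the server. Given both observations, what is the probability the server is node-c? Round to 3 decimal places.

0.056

By Bayes' rule, posterior ∝ prior × likelihood:
  node-a: 0.17 × 0.14 × 0.076 = 0.0018088
  node-c: 0.45 × 0.028 × 0.012 = 0.0001512
  node-b: 0.07 × 0.016 × 0.144 = 0.00016128
  node-f: 0.31 × 0.03 × 0.06 = 0.000558
Sum = 0.00267928.
P(node-c | evidence) = 0.0001512 / 0.00267928 ≈ 0.056.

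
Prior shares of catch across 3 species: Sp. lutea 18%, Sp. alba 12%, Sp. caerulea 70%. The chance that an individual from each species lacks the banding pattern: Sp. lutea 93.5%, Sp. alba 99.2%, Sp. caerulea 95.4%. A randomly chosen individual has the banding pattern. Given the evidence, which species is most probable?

Sp. caerulea

Taking complements, P(banded | each) = Sp. lutea 0.065, Sp. alba 0.008, Sp. caerulea 0.046.
Compute prior × likelihood for every hypothesis:
  Sp. lutea: 0.18 × 0.065 = 0.0117
  Sp. alba: 0.12 × 0.008 = 0.00096
  Sp. caerulea: 0.7 × 0.046 = 0.0322
Normalizing constant = 0.04486.
Largest term belongs to Sp. caerulea, so Sp. caerulea is most probable.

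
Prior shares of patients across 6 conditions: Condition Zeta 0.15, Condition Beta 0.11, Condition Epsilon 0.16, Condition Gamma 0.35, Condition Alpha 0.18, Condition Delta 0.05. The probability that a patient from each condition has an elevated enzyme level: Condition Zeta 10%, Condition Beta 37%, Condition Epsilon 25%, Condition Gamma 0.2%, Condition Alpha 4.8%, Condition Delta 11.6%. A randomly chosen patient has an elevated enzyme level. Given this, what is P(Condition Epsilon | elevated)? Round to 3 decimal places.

0.361

Compute prior × likelihood for every hypothesis:
  Condition Zeta: 0.15 × 0.1 = 0.015
  Condition Beta: 0.11 × 0.37 = 0.0407
  Condition Epsilon: 0.16 × 0.25 = 0.04
  Condition Gamma: 0.35 × 0.002 = 0.0007
  Condition Alpha: 0.18 × 0.048 = 0.00864
  Condition Delta: 0.05 × 0.116 = 0.0058
Total = 0.11084.
P(Condition Epsilon | evidence) = 0.04 / 0.11084 ≈ 0.361.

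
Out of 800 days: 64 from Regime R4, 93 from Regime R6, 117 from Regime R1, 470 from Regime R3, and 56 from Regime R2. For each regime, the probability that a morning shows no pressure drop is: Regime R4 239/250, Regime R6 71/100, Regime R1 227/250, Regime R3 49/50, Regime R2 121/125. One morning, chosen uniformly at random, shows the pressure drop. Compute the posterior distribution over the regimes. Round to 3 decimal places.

Taking complements, P(drop | each) = Regime R4 0.044, Regime R6 0.29, Regime R1 0.092, Regime R3 0.02, Regime R2 0.032.
Prior × likelihood for each hypothesis:
  Regime R4: 0.08 × 0.044 = 0.00352
  Regime R6: 0.11625 × 0.29 = 0.0337125
  Regime R1: 0.14625 × 0.092 = 0.013455
  Regime R3: 0.5875 × 0.02 = 0.01175
  Regime R2: 0.07 × 0.032 = 0.00224
Sum = 0.0646775.
P(Regime R4 | drop) = 0.00352/0.0646775 ≈ 0.054
P(Regime R6 | drop) = 0.0337125/0.0646775 ≈ 0.521
P(Regime R1 | drop) = 0.013455/0.0646775 ≈ 0.208
P(Regime R3 | drop) = 0.01175/0.0646775 ≈ 0.182
P(Regime R2 | drop) = 0.00224/0.0646775 ≈ 0.035

Regime R4 0.054, Regime R6 0.521, Regime R1 0.208, Regime R3 0.182, Regime R2 0.035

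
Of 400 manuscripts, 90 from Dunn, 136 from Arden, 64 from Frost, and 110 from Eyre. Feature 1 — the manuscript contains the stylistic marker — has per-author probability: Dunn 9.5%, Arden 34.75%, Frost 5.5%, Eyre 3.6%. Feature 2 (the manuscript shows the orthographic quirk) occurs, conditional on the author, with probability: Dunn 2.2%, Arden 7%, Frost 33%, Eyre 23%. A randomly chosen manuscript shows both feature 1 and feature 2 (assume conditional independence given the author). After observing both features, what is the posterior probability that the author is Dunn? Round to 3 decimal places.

0.034

Prior × likelihood for each hypothesis:
  Dunn: 0.225 × 0.095 × 0.022 = 0.00047025
  Arden: 0.34 × 0.3475 × 0.07 = 0.0082705
  Frost: 0.16 × 0.055 × 0.33 = 0.002904
  Eyre: 0.275 × 0.036 × 0.23 = 0.002277
Normalizing constant = 0.01392175.
P(Dunn | evidence) = 0.00047025 / 0.01392175 ≈ 0.034.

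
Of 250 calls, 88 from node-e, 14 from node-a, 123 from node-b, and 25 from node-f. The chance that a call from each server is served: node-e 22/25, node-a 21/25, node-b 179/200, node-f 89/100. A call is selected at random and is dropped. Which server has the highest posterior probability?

node-b

Taking complements, P(dropped | each) = node-e 0.12, node-a 0.16, node-b 0.105, node-f 0.11.
Unnormalized posteriors (prior × likelihood):
  node-e: 0.352 × 0.12 = 0.04224
  node-a: 0.056 × 0.16 = 0.00896
  node-b: 0.492 × 0.105 = 0.05166
  node-f: 0.1 × 0.11 = 0.011
Total = 0.11386.
Largest term belongs to node-b, so node-b is most probable.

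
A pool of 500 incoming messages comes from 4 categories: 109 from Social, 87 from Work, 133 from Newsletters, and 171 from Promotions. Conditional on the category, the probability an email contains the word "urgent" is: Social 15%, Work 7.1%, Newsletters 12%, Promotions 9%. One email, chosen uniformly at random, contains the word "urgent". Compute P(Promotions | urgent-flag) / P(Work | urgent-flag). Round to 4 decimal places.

2.4915

Prior × likelihood for each hypothesis:
  Social: 0.218 × 0.15 = 0.0327
  Work: 0.174 × 0.071 = 0.012354
  Newsletters: 0.266 × 0.12 = 0.03192
  Promotions: 0.342 × 0.09 = 0.03078
Sum = 0.107754.
The ratio is 0.03078 / 0.012354 (the normalizer cancels) = 2.4915.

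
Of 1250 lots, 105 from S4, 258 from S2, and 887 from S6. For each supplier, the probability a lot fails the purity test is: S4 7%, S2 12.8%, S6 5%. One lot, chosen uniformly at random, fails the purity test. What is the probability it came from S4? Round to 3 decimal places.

0.087

By Bayes' rule, posterior ∝ prior × likelihood:
  S4: 0.084 × 0.07 = 0.00588
  S2: 0.2064 × 0.128 = 0.0264192
  S6: 0.7096 × 0.05 = 0.03548
Normalizing constant = 0.0677792.
P(S4 | evidence) = 0.00588 / 0.0677792 ≈ 0.087.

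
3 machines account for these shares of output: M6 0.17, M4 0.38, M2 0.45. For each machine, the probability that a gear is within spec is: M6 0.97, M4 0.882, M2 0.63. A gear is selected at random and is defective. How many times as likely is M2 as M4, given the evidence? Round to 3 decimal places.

Taking complements, P(defective | each) = M6 0.03, M4 0.118, M2 0.37.
By Bayes' rule, posterior ∝ prior × likelihood:
  M6: 0.17 × 0.03 = 0.0051
  M4: 0.38 × 0.118 = 0.04484
  M2: 0.45 × 0.37 = 0.1665
Sum = 0.21644.
The ratio is 0.1665 / 0.04484 (the normalizer cancels) = 3.713.

3.713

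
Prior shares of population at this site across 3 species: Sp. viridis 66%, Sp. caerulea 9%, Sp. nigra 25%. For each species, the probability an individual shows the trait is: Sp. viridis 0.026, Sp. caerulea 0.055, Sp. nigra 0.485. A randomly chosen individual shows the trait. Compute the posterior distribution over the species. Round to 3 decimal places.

Sp. viridis 0.120, Sp. caerulea 0.035, Sp. nigra 0.846

Unnormalized posteriors (prior × likelihood):
  Sp. viridis: 0.66 × 0.026 = 0.01716
  Sp. caerulea: 0.09 × 0.055 = 0.00495
  Sp. nigra: 0.25 × 0.485 = 0.12125
Normalizing constant = 0.14336.
P(Sp. viridis | trait) = 0.01716/0.14336 ≈ 0.120
P(Sp. caerulea | trait) = 0.00495/0.14336 ≈ 0.035
P(Sp. nigra | trait) = 0.12125/0.14336 ≈ 0.846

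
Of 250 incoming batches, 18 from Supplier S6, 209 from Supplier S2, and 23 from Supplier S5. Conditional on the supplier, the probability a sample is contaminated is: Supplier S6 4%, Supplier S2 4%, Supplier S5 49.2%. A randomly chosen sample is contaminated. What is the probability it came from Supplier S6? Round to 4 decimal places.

Compute prior × likelihood for every hypothesis:
  Supplier S6: 0.072 × 0.04 = 0.00288
  Supplier S2: 0.836 × 0.04 = 0.03344
  Supplier S5: 0.092 × 0.492 = 0.045264
Total = 0.081584.
P(Supplier S6 | evidence) = 0.00288 / 0.081584 ≈ 0.0353.

0.0353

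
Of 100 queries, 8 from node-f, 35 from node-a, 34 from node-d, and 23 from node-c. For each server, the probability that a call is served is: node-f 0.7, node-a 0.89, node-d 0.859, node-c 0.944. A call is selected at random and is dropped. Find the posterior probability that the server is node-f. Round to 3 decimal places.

Taking complements, P(dropped | each) = node-f 0.3, node-a 0.11, node-d 0.141, node-c 0.056.
Compute prior × likelihood for every hypothesis:
  node-f: 0.08 × 0.3 = 0.024
  node-a: 0.35 × 0.11 = 0.0385
  node-d: 0.34 × 0.141 = 0.04794
  node-c: 0.23 × 0.056 = 0.01288
Sum = 0.12332.
P(node-f | evidence) = 0.024 / 0.12332 ≈ 0.195.

0.195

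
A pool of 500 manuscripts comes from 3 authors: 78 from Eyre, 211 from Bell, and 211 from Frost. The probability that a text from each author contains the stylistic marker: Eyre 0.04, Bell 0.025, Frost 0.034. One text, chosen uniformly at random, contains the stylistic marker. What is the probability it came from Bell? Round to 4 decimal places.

0.3388

Compute prior × likelihood for every hypothesis:
  Eyre: 0.156 × 0.04 = 0.00624
  Bell: 0.422 × 0.025 = 0.01055
  Frost: 0.422 × 0.034 = 0.014348
Total = 0.031138.
P(Bell | evidence) = 0.01055 / 0.031138 ≈ 0.3388.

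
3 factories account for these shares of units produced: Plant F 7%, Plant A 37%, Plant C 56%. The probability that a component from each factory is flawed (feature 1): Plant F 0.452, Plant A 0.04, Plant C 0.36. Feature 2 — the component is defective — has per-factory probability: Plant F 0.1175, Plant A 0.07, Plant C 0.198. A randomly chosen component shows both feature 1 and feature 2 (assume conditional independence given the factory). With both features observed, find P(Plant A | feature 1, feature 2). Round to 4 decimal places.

Prior × likelihood for each hypothesis:
  Plant F: 0.07 × 0.452 × 0.1175 = 0.0037177
  Plant A: 0.37 × 0.04 × 0.07 = 0.001036
  Plant C: 0.56 × 0.36 × 0.198 = 0.0399168
Sum = 0.0446705.
P(Plant A | evidence) = 0.001036 / 0.0446705 ≈ 0.0232.

0.0232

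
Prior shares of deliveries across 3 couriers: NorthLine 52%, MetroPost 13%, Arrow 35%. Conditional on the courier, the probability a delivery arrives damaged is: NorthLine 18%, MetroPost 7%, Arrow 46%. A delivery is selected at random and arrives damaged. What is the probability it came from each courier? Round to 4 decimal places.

Unnormalized posteriors (prior × likelihood):
  NorthLine: 0.52 × 0.18 = 0.0936
  MetroPost: 0.13 × 0.07 = 0.0091
  Arrow: 0.35 × 0.46 = 0.161
Total = 0.2637.
P(NorthLine | damaged) = 0.0936/0.2637 ≈ 0.3549
P(MetroPost | damaged) = 0.0091/0.2637 ≈ 0.0345
P(Arrow | damaged) = 0.161/0.2637 ≈ 0.6105
(Check: 0.3549+0.0345+0.6105 = 0.9999.)

NorthLine 0.3549, MetroPost 0.0345, Arrow 0.6105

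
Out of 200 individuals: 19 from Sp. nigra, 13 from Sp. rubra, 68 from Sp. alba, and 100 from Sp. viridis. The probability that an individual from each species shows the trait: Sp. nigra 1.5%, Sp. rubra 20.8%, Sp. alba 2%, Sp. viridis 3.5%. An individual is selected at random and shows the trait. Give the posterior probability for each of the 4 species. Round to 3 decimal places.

Prior × likelihood for each hypothesis:
  Sp. nigra: 0.095 × 0.015 = 0.001425
  Sp. rubra: 0.065 × 0.208 = 0.01352
  Sp. alba: 0.34 × 0.02 = 0.0068
  Sp. viridis: 0.5 × 0.035 = 0.0175
Normalizing constant = 0.039245.
P(Sp. nigra | trait) = 0.001425/0.039245 ≈ 0.036
P(Sp. rubra | trait) = 0.01352/0.039245 ≈ 0.345
P(Sp. alba | trait) = 0.0068/0.039245 ≈ 0.173
P(Sp. viridis | trait) = 0.0175/0.039245 ≈ 0.446
(Check: 0.036+0.345+0.173+0.446 = 1.000.)

Sp. nigra 0.036, Sp. rubra 0.345, Sp. alba 0.173, Sp. viridis 0.446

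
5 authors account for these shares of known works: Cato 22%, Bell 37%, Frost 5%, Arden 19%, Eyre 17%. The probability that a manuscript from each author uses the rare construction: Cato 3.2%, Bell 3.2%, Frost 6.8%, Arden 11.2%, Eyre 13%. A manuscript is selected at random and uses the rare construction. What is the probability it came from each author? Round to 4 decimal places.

Prior × likelihood for each hypothesis:
  Cato: 0.22 × 0.032 = 0.00704
  Bell: 0.37 × 0.032 = 0.01184
  Frost: 0.05 × 0.068 = 0.0034
  Arden: 0.19 × 0.112 = 0.02128
  Eyre: 0.17 × 0.13 = 0.0221
Sum = 0.06566.
P(Cato | rare-form) = 0.00704/0.06566 ≈ 0.1072
P(Bell | rare-form) = 0.01184/0.06566 ≈ 0.1803
P(Frost | rare-form) = 0.0034/0.06566 ≈ 0.0518
P(Arden | rare-form) = 0.02128/0.06566 ≈ 0.3241
P(Eyre | rare-form) = 0.0221/0.06566 ≈ 0.3366
(Check: 0.1072+0.1803+0.0518+0.3241+0.3366 = 1.0000.)

Cato 0.1072, Bell 0.1803, Frost 0.0518, Arden 0.3241, Eyre 0.3366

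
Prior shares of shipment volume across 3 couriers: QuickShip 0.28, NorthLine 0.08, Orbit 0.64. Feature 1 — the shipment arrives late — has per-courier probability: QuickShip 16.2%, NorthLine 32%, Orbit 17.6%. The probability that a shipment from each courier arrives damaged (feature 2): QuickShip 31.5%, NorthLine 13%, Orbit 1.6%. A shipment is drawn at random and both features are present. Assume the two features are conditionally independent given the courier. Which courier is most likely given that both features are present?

QuickShip

Compute prior × likelihood for every hypothesis:
  QuickShip: 0.28 × 0.162 × 0.315 = 0.0142884
  NorthLine: 0.08 × 0.32 × 0.13 = 0.003328
  Orbit: 0.64 × 0.176 × 0.016 = 0.00180224
Normalizing constant = 0.01941864.
Largest term belongs to QuickShip, so QuickShip is most probable.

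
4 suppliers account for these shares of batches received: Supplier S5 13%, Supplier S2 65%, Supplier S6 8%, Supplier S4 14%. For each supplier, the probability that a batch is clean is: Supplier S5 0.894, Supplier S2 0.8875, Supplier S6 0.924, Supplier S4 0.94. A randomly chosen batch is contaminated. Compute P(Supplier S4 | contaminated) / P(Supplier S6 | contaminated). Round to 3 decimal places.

1.382

Taking complements, P(contaminated | each) = Supplier S5 0.106, Supplier S2 0.1125, Supplier S6 0.076, Supplier S4 0.06.
Compute prior × likelihood for every hypothesis:
  Supplier S5: 0.13 × 0.106 = 0.01378
  Supplier S2: 0.65 × 0.1125 = 0.073125
  Supplier S6: 0.08 × 0.076 = 0.00608
  Supplier S4: 0.14 × 0.06 = 0.0084
Sum = 0.101385.
The ratio is 0.0084 / 0.00608 (the normalizer cancels) = 1.382.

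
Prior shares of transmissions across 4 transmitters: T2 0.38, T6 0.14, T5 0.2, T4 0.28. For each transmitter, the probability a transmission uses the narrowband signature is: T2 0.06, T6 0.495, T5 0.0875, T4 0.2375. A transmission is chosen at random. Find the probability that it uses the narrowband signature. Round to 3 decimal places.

Prior × likelihood for each hypothesis:
  T2: 0.38 × 0.06 = 0.0228
  T6: 0.14 × 0.495 = 0.0693
  T5: 0.2 × 0.0875 = 0.0175
  T4: 0.28 × 0.2375 = 0.0665
P(narrowband) = 0.0228 + 0.0693 + 0.0175 + 0.0665 = 0.1761 → 0.176.

0.176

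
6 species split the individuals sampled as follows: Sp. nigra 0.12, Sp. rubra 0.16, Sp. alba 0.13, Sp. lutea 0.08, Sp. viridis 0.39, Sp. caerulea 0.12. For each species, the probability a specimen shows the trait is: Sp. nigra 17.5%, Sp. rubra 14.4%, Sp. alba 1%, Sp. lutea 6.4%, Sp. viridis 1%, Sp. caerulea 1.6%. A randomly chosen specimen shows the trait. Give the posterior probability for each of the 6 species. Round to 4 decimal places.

Sp. nigra 0.3731, Sp. rubra 0.4094, Sp. alba 0.0231, Sp. lutea 0.0910, Sp. viridis 0.0693, Sp. caerulea 0.0341

Prior × likelihood for each hypothesis:
  Sp. nigra: 0.12 × 0.175 = 0.021
  Sp. rubra: 0.16 × 0.144 = 0.02304
  Sp. alba: 0.13 × 0.01 = 0.0013
  Sp. lutea: 0.08 × 0.064 = 0.00512
  Sp. viridis: 0.39 × 0.01 = 0.0039
  Sp. caerulea: 0.12 × 0.016 = 0.00192
Total = 0.05628.
P(Sp. nigra | trait) = 0.021/0.05628 ≈ 0.3731
P(Sp. rubra | trait) = 0.02304/0.05628 ≈ 0.4094
P(Sp. alba | trait) = 0.0013/0.05628 ≈ 0.0231
P(Sp. lutea | trait) = 0.00512/0.05628 ≈ 0.0910
P(Sp. viridis | trait) = 0.0039/0.05628 ≈ 0.0693
P(Sp. caerulea | trait) = 0.00192/0.05628 ≈ 0.0341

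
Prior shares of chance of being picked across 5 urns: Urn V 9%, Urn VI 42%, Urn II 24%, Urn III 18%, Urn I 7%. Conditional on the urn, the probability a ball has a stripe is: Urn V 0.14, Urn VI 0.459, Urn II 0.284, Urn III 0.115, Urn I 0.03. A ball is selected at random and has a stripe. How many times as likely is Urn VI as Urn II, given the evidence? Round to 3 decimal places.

2.828

Unnormalized posteriors (prior × likelihood):
  Urn V: 0.09 × 0.14 = 0.0126
  Urn VI: 0.42 × 0.459 = 0.19278
  Urn II: 0.24 × 0.284 = 0.06816
  Urn III: 0.18 × 0.115 = 0.0207
  Urn I: 0.07 × 0.03 = 0.0021
Normalizing constant = 0.29634.
The ratio is 0.19278 / 0.06816 (the normalizer cancels) = 2.828.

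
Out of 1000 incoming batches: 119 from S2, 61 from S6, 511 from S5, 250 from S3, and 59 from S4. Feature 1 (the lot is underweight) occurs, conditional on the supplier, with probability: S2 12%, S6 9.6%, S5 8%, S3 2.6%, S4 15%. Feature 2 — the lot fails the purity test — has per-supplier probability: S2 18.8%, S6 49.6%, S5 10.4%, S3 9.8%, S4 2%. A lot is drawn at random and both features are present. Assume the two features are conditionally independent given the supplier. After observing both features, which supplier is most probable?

S5

Unnormalized posteriors (prior × likelihood):
  S2: 0.119 × 0.12 × 0.188 = 0.00268464
  S6: 0.061 × 0.096 × 0.496 = 0.002904576
  S5: 0.511 × 0.08 × 0.104 = 0.00425152
  S3: 0.25 × 0.026 × 0.098 = 0.000637
  S4: 0.059 × 0.15 × 0.02 = 0.000177
Sum = 0.010654736.
Largest term belongs to S5, so S5 is most probable.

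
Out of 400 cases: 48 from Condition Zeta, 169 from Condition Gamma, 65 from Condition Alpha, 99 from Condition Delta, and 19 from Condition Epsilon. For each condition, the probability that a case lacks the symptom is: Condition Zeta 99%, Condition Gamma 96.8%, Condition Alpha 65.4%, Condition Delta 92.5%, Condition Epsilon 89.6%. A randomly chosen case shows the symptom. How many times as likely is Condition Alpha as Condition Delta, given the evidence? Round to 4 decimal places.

3.0290

Taking complements, P(symptomatic | each) = Condition Zeta 0.01, Condition Gamma 0.032, Condition Alpha 0.346, Condition Delta 0.075, Condition Epsilon 0.104.
By Bayes' rule, posterior ∝ prior × likelihood:
  Condition Zeta: 0.12 × 0.01 = 0.0012
  Condition Gamma: 0.4225 × 0.032 = 0.01352
  Condition Alpha: 0.1625 × 0.346 = 0.056225
  Condition Delta: 0.2475 × 0.075 = 0.0185625
  Condition Epsilon: 0.0475 × 0.104 = 0.00494
Normalizing constant = 0.0944475.
The ratio is 0.056225 / 0.0185625 (the normalizer cancels) = 3.0290.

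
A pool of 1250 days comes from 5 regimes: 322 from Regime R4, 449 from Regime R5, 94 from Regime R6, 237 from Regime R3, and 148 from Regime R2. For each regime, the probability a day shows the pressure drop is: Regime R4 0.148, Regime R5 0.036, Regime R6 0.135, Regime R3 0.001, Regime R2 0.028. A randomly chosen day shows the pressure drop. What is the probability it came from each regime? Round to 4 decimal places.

Prior × likelihood for each hypothesis:
  Regime R4: 0.2576 × 0.148 = 0.0381248
  Regime R5: 0.3592 × 0.036 = 0.0129312
  Regime R6: 0.0752 × 0.135 = 0.010152
  Regime R3: 0.1896 × 0.001 = 0.0001896
  Regime R2: 0.1184 × 0.028 = 0.0033152
Total = 0.0647128.
P(Regime R4 | drop) = 0.0381248/0.0647128 ≈ 0.5891
P(Regime R5 | drop) = 0.0129312/0.0647128 ≈ 0.1998
P(Regime R6 | drop) = 0.010152/0.0647128 ≈ 0.1569
P(Regime R3 | drop) = 0.0001896/0.0647128 ≈ 0.0029
P(Regime R2 | drop) = 0.0033152/0.0647128 ≈ 0.0512

Regime R4 0.5891, Regime R5 0.1998, Regime R6 0.1569, Regime R3 0.0029, Regime R2 0.0512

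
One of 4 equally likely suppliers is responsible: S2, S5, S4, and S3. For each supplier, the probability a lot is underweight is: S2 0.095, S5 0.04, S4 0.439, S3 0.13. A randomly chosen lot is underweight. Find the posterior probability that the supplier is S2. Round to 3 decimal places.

Since the prior is uniform, the posterior is proportional to the likelihood:
  S2: 0.095
  S5: 0.04
  S4: 0.439
  S3: 0.13
Total = 0.704.
P(S2 | evidence) = 0.095 / 0.704 ≈ 0.135.

0.135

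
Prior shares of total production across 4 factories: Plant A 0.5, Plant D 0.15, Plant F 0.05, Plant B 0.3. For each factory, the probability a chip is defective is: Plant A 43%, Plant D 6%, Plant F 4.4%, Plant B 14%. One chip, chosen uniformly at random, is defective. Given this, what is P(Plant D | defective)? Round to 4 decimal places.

0.0336

Unnormalized posteriors (prior × likelihood):
  Plant A: 0.5 × 0.43 = 0.215
  Plant D: 0.15 × 0.06 = 0.009
  Plant F: 0.05 × 0.044 = 0.0022
  Plant B: 0.3 × 0.14 = 0.042
Total = 0.2682.
P(Plant D | evidence) = 0.009 / 0.2682 ≈ 0.0336.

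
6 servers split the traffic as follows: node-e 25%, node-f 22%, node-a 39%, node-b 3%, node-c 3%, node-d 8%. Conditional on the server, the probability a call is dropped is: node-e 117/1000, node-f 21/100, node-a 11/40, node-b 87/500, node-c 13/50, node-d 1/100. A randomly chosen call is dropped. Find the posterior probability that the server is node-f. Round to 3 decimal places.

0.235

Unnormalized posteriors (prior × likelihood):
  node-e: 0.25 × 0.117 = 0.02925
  node-f: 0.22 × 0.21 = 0.0462
  node-a: 0.39 × 0.275 = 0.10725
  node-b: 0.03 × 0.174 = 0.00522
  node-c: 0.03 × 0.26 = 0.0078
  node-d: 0.08 × 0.01 = 0.0008
Normalizing constant = 0.19652.
P(node-f | evidence) = 0.0462 / 0.19652 ≈ 0.235.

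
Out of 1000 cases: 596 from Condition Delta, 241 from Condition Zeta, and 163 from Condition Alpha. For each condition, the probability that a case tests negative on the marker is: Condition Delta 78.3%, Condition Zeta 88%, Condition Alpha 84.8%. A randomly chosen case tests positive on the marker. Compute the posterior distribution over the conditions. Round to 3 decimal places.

Taking complements, P(marker-positive | each) = Condition Delta 0.217, Condition Zeta 0.12, Condition Alpha 0.152.
Unnormalized posteriors (prior × likelihood):
  Condition Delta: 0.596 × 0.217 = 0.129332
  Condition Zeta: 0.241 × 0.12 = 0.02892
  Condition Alpha: 0.163 × 0.152 = 0.024776
Normalizing constant = 0.183028.
P(Condition Delta | marker-positive) = 0.129332/0.183028 ≈ 0.707
P(Condition Zeta | marker-positive) = 0.02892/0.183028 ≈ 0.158
P(Condition Alpha | marker-positive) = 0.024776/0.183028 ≈ 0.135

Condition Delta 0.707, Condition Zeta 0.158, Condition Alpha 0.135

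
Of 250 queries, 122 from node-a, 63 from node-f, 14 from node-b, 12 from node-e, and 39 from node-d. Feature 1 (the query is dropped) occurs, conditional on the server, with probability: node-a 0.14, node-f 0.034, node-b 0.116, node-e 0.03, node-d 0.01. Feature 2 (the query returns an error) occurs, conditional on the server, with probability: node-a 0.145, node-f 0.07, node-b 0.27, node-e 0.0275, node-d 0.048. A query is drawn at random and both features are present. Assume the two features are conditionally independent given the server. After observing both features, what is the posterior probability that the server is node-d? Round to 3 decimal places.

Compute prior × likelihood for every hypothesis:
  node-a: 0.488 × 0.14 × 0.145 = 0.0099064
  node-f: 0.252 × 0.034 × 0.07 = 0.00059976
  node-b: 0.056 × 0.116 × 0.27 = 0.00175392
  node-e: 0.048 × 0.03 × 0.0275 = 0.0000396
  node-d: 0.156 × 0.01 × 0.048 = 0.00007488
Normalizing constant = 0.01237456.
P(node-d | evidence) = 0.00007488 / 0.01237456 ≈ 0.006.

0.006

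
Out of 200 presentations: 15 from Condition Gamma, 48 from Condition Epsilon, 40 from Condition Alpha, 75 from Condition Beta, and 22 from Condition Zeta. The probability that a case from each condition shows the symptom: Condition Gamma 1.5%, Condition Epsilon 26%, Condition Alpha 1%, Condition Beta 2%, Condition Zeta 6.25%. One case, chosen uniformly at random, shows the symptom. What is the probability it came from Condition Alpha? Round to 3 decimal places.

Compute prior × likelihood for every hypothesis:
  Condition Gamma: 0.075 × 0.015 = 0.001125
  Condition Epsilon: 0.24 × 0.26 = 0.0624
  Condition Alpha: 0.2 × 0.01 = 0.002
  Condition Beta: 0.375 × 0.02 = 0.0075
  Condition Zeta: 0.11 × 0.0625 = 0.006875
Total = 0.0799.
P(Condition Alpha | evidence) = 0.002 / 0.0799 ≈ 0.025.

0.025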